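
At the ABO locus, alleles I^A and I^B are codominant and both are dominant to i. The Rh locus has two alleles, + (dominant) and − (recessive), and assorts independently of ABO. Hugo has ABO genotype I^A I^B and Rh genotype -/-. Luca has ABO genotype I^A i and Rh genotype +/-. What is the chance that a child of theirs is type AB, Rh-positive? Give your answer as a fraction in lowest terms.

1/8

ABO cross I^A I^B × I^A i → offspring phenotypes: 1/2 A, 1/4 B, 1/4 AB.
Rh cross -/- × +/- → 1/2 Rh+, 1/2 Rh-.
Independent loci: P(type AB, Rh-positive) = 1/4 × 1/2 = 1/8.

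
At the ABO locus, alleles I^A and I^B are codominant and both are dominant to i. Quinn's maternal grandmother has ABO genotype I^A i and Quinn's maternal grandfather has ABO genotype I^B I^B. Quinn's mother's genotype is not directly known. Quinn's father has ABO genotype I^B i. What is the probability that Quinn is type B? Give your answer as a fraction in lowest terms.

Quinn's mother's ABO genotype from I^A i × I^B I^B: 1/2 I^A I^B, 1/2 I^B i.
Crossing each possibility with the father I^B i and summing P(type B): 1/2·1/2 + 1/2·3/4 = 5/8.

5/8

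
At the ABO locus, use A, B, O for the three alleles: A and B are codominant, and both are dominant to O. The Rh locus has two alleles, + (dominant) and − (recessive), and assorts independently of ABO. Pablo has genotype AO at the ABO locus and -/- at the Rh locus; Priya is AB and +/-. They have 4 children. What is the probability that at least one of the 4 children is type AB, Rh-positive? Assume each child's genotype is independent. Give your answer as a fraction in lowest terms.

1695/4096

ABO cross AO × AB → 1/2 A, 1/4 B, 1/4 AB.
Rh cross -/- × +/- → 1/2 Rh+, 1/2 Rh-; so P(type AB, Rh-positive) = 1/4 × 1/2 = 1/8 per child.
P(none) = (7/8)^4 = 2401/4096; P(at least one) = 1 − 2401/4096 = 1695/4096.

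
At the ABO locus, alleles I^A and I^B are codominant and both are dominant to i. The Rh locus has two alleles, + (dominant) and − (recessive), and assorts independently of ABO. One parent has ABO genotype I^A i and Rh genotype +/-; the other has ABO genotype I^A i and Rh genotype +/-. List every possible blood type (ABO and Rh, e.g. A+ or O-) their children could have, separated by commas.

Gametes from I^A i × I^A i give offspring ABO genotypes I^A I^A, I^A i, i i, i.e. phenotypes O, A.
Rh cross +/- × +/- → phenotypes Rh+, Rh-.
Combining independently: O+, O-, A+, A-.

O+, O-, A+, A-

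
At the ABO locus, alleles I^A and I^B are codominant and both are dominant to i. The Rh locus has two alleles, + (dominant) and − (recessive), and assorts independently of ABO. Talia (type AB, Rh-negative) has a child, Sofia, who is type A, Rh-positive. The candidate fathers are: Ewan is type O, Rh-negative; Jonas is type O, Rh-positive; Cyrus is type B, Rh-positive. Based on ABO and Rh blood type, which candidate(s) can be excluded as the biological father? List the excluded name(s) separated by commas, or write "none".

Ewan

A candidate is excluded only if no genotype consistent with his phenotype could produce a type A, Rh-positive child with a type AB, Rh-negative mother.
Ewan (type O, Rh-): no genotype consistent with that phenotype can produce a type-A Rh+ child with a type-AB mother.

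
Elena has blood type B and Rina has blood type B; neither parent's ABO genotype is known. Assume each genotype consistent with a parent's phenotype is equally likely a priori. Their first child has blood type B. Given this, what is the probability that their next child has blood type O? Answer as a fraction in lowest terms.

Possible genotypes: Elena ∈ {I^B I^B, I^B i}; Rina ∈ {I^B I^B, I^B i}.
Weight each parental genotype pair by prior × P(type-B child):
  I^B I^B × I^B I^B: posterior weight 4/15; P(next child type O) = 0.
  I^B I^B × I^B i: posterior weight 4/15; P(next child type O) = 0.
  I^B i × I^B I^B: posterior weight 4/15; P(next child type O) = 0.
  I^B i × I^B i: posterior weight 1/5; P(next child type O) = 1/4.
Weighted sum = 1/20.

1/20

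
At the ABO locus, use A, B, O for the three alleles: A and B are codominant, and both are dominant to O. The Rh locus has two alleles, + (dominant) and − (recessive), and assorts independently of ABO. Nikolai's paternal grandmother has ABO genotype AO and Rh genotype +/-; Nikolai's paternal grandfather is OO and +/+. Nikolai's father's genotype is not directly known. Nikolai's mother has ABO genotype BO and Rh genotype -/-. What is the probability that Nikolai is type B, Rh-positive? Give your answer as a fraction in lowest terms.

9/32

Nikolai's father's ABO genotype from AO × OO: 1/2 AO, 1/2 OO.
Crossing each possibility with the mother BO and summing P(type B): 1/2·1/4 + 1/2·1/2 = 3/8.
Similarly for Rh via the father's Rh distribution: P(Rh+) = 3/4.
Independent loci: 3/8 × 3/4 = 9/32.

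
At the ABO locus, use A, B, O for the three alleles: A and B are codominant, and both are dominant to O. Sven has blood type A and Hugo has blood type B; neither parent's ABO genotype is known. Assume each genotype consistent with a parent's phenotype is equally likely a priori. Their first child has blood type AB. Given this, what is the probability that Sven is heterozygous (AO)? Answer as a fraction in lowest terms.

Possible genotypes: Sven ∈ {AA, AO}; Hugo ∈ {BB, BO}.
Weight each parental genotype pair by prior × P(type-AB child):
  AA × BB: posterior weight 4/9.
  AA × BO: posterior weight 2/9.
  AO × BB: posterior weight 2/9.
  AO × BO: posterior weight 1/9.
Sum the posterior weight over pairs where Sven is AO: 1/3.

1/3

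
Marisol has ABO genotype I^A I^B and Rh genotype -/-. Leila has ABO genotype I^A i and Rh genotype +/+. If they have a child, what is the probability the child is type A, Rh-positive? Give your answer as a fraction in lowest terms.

1/2

ABO cross I^A I^B × I^A i → offspring phenotypes: 1/2 A, 1/4 B, 1/4 AB.
Rh cross -/- × +/+ → 1 Rh+.
Independent loci: P(type A, Rh-positive) = 1/2 × 1 = 1/2.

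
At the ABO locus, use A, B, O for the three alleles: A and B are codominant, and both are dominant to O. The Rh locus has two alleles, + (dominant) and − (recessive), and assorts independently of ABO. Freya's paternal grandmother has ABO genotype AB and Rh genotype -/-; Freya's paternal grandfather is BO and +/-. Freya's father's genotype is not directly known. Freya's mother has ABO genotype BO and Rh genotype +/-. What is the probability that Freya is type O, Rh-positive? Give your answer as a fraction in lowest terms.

5/64

Freya's father's ABO genotype from AB × BO: 1/4 AB, 1/4 AO, 1/4 BB, 1/4 BO.
Crossing each possibility with the mother BO and summing P(type O): 1/4·0 + 1/4·1/4 + 1/4·0 + 1/4·1/4 = 1/8.
Similarly for Rh via the father's Rh distribution: P(Rh+) = 5/8.
Independent loci: 1/8 × 5/8 = 5/64.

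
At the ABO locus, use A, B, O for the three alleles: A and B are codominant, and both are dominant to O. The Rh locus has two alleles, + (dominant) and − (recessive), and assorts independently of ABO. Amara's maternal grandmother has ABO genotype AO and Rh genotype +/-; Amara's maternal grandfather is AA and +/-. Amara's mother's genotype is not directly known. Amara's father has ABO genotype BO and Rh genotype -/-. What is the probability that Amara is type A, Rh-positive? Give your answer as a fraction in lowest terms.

3/16

Amara's mother's ABO genotype from AO × AA: 1/2 AA, 1/2 AO.
Crossing each possibility with the father BO and summing P(type A): 1/2·1/2 + 1/2·1/4 = 3/8.
Similarly for Rh via the mother's Rh distribution: P(Rh+) = 1/2.
Independent loci: 3/8 × 1/2 = 3/16.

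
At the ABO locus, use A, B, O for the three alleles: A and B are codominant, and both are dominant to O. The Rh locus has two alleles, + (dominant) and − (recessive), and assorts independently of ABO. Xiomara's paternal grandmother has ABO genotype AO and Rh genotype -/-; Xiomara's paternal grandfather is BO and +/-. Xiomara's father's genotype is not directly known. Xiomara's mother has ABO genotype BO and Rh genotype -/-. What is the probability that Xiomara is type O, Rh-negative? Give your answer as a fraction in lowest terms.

3/16

Xiomara's father's ABO genotype from AO × BO: 1/4 AB, 1/4 AO, 1/4 BO, 1/4 OO.
Crossing each possibility with the mother BO and summing P(type O): 1/4·0 + 1/4·1/4 + 1/4·1/4 + 1/4·1/2 = 1/4.
Similarly for Rh via the father's Rh distribution: P(Rh-) = 3/4.
Independent loci: 1/4 × 3/4 = 3/16.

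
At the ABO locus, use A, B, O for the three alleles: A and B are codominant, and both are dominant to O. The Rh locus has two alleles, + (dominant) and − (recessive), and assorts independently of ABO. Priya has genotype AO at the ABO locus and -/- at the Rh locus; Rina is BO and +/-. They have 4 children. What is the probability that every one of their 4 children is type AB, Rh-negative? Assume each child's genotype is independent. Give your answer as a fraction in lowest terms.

ABO cross AO × BO → 1/4 O, 1/4 A, 1/4 B, 1/4 AB.
Rh cross -/- × +/- → 1/2 Rh+, 1/2 Rh-; so P(type AB, Rh-negative) = 1/4 × 1/2 = 1/8 per child.
All 4 independent: (1/8)^4 = 1/4096.

1/4096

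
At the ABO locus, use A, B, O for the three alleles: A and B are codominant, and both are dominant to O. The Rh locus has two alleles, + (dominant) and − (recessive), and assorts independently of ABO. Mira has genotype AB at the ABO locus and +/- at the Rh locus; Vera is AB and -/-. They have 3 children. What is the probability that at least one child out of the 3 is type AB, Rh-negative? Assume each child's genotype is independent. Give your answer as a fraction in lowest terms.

ABO cross AB × AB → 1/4 A, 1/4 B, 1/2 AB.
Rh cross +/- × -/- → 1/2 Rh+, 1/2 Rh-; so P(type AB, Rh-negative) = 1/2 × 1/2 = 1/4 per child.
P(none) = (3/4)^3 = 27/64; P(at least one) = 1 − 27/64 = 37/64.

37/64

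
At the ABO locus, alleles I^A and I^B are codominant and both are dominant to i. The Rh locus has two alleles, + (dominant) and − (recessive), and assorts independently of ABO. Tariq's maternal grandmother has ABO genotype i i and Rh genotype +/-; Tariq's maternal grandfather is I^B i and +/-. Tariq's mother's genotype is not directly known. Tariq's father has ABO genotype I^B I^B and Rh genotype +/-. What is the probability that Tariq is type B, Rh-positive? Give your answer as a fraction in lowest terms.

3/4

Tariq's mother's ABO genotype from i i × I^B i: 1/2 I^B i, 1/2 i i.
Crossing each possibility with the father I^B I^B and summing P(type B): 1/2·1 + 1/2·1 = 1.
Similarly for Rh via the mother's Rh distribution: P(Rh+) = 3/4.
Independent loci: 1 × 3/4 = 3/4.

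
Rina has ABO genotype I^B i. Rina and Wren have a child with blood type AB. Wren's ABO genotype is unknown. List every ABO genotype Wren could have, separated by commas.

I^A I^A, I^A I^B, I^A i

For each candidate genotype of Wren, check whether crossing it with I^B i can produce every observed child phenotype.
  I^A I^A → possible child types {A, AB} ✓
  I^A I^B → possible child types {A, B, AB} ✓
  I^A i → possible child types {O, A, B, AB} ✓
  I^B I^B → possible child types {B} ✗
  I^B i → possible child types {O, B} ✗
  i i → possible child types {O, B} ✗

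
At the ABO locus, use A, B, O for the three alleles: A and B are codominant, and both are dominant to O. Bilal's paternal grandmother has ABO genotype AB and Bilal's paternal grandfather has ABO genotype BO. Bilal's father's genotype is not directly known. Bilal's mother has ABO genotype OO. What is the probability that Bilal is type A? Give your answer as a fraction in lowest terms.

1/4

Bilal's father's ABO genotype from AB × BO: 1/4 AB, 1/4 AO, 1/4 BB, 1/4 BO.
Crossing each possibility with the mother OO and summing P(type A): 1/4·1/2 + 1/4·1/2 + 1/4·0 + 1/4·0 = 1/4.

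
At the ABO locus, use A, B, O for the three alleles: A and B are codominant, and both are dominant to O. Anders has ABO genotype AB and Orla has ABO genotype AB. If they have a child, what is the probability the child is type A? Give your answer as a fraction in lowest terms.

1/4

ABO cross AB × AB → offspring phenotypes: 1/4 A, 1/4 B, 1/2 AB.
So P(type A) = 1/4.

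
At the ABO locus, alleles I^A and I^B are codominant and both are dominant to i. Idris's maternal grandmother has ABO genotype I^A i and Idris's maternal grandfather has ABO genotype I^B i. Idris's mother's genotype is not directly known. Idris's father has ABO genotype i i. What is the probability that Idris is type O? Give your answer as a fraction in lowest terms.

1/2

Idris's mother's ABO genotype from I^A i × I^B i: 1/4 I^A I^B, 1/4 I^A i, 1/4 I^B i, 1/4 i i.
Crossing each possibility with the father i i and summing P(type O): 1/4·0 + 1/4·1/2 + 1/4·1/2 + 1/4·1 = 1/2.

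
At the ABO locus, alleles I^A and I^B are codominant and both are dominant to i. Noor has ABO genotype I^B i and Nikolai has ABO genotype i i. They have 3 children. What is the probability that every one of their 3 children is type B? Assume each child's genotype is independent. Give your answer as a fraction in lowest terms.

ABO cross I^B i × i i → 1/2 O, 1/2 B.
So P(type B) = 1/2 per child.
All 3 independent: (1/2)^3 = 1/8.

1/8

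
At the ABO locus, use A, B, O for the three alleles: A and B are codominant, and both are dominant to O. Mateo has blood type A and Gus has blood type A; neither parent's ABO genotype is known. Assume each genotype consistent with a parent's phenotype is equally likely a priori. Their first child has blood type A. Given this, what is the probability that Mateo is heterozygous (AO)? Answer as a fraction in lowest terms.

Possible genotypes: Mateo ∈ {AA, AO}; Gus ∈ {AA, AO}.
Weight each parental genotype pair by prior × P(type-A child):
  AA × AA: posterior weight 4/15.
  AA × AO: posterior weight 4/15.
  AO × AA: posterior weight 4/15.
  AO × AO: posterior weight 1/5.
Sum the posterior weight over pairs where Mateo is AO: 7/15.

7/15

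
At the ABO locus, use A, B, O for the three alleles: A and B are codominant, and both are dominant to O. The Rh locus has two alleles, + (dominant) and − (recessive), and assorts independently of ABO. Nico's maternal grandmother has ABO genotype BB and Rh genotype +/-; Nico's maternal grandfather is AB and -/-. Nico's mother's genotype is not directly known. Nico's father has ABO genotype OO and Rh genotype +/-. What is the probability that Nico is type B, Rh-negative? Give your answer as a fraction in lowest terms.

Nico's mother's ABO genotype from BB × AB: 1/2 AB, 1/2 BB.
Crossing each possibility with the father OO and summing P(type B): 1/2·1/2 + 1/2·1 = 3/4.
Similarly for Rh via the mother's Rh distribution: P(Rh-) = 3/8.
Independent loci: 3/4 × 3/8 = 9/32.

9/32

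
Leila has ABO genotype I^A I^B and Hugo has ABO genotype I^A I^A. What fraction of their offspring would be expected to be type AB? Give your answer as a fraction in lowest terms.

ABO cross I^A I^B × I^A I^A → offspring phenotypes: 1/2 A, 1/2 AB.
So P(type AB) = 1/2.

1/2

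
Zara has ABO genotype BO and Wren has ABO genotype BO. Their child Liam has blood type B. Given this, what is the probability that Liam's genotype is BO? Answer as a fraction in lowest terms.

2/3

Cross BO × BO → 1/4 BB, 1/2 BO, 1/4 OO.
Type-B genotypes among offspring: BB (1/4), BO (1/2); total 3/4.
P(BO | type B) = (1/2) / (3/4) = 2/3.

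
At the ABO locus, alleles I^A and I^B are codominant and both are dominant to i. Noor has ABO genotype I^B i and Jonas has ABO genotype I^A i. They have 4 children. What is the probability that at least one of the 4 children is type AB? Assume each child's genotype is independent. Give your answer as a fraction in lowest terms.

ABO cross I^B i × I^A i → 1/4 O, 1/4 A, 1/4 B, 1/4 AB.
So P(type AB) = 1/4 per child.
P(none) = (3/4)^4 = 81/256; P(at least one) = 1 − 81/256 = 175/256.

175/256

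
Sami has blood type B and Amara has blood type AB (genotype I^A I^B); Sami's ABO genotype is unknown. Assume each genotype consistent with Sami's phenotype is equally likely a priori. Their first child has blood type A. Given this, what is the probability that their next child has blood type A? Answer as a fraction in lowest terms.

Possible genotypes: Sami ∈ {I^B I^B, I^B i}; Amara ∈ {I^A I^B}.
Weight each parental genotype pair by prior × P(type-A child):
  I^B i × I^A I^B: posterior weight 1; P(next child type A) = 1/4.
Weighted sum = 1/4.

1/4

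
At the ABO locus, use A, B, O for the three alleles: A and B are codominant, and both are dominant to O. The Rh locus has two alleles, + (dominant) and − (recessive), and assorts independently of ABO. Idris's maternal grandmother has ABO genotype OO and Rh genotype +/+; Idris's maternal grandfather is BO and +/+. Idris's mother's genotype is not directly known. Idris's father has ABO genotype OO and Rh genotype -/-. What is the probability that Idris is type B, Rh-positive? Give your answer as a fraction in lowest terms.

Idris's mother's ABO genotype from OO × BO: 1/2 BO, 1/2 OO.
Crossing each possibility with the father OO and summing P(type B): 1/2·1/2 + 1/2·0 = 1/4.
Similarly for Rh via the mother's Rh distribution: P(Rh+) = 1.
Independent loci: 1/4 × 1 = 1/4.

1/4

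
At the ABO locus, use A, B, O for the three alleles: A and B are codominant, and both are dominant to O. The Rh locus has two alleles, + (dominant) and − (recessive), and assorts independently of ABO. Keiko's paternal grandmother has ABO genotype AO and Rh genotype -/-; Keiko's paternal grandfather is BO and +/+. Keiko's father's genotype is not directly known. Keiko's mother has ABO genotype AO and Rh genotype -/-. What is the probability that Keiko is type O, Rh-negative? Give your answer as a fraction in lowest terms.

Keiko's father's ABO genotype from AO × BO: 1/4 AB, 1/4 AO, 1/4 BO, 1/4 OO.
Crossing each possibility with the mother AO and summing P(type O): 1/4·0 + 1/4·1/4 + 1/4·1/4 + 1/4·1/2 = 1/4.
Similarly for Rh via the father's Rh distribution: P(Rh-) = 1/2.
Independent loci: 1/4 × 1/2 = 1/8.

1/8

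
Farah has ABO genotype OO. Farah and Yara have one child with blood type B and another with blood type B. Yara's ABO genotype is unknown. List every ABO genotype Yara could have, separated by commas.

For each candidate genotype of Yara, check whether crossing it with OO can produce every observed child phenotype.
  AA → possible child types {A} ✗
  AB → possible child types {A, B} ✓
  AO → possible child types {O, A} ✗
  BB → possible child types {B} ✓
  BO → possible child types {O, B} ✓
  OO → possible child types {O} ✗

AB, BB, BO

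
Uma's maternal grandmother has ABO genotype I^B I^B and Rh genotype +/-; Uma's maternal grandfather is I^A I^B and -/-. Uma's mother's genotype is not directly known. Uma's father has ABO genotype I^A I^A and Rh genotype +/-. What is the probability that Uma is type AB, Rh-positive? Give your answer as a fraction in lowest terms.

15/32

Uma's mother's ABO genotype from I^B I^B × I^A I^B: 1/2 I^A I^B, 1/2 I^B I^B.
Crossing each possibility with the father I^A I^A and summing P(type AB): 1/2·1/2 + 1/2·1 = 3/4.
Similarly for Rh via the mother's Rh distribution: P(Rh+) = 5/8.
Independent loci: 3/4 × 5/8 = 15/32.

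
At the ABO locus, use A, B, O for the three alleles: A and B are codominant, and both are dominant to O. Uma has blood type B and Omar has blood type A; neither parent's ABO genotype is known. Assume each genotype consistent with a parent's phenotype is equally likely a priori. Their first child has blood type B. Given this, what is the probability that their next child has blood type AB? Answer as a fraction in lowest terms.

Possible genotypes: Uma ∈ {BB, BO}; Omar ∈ {AA, AO}.
Weight each parental genotype pair by prior × P(type-B child):
  BB × AO: posterior weight 2/3; P(next child type AB) = 1/2.
  BO × AO: posterior weight 1/3; P(next child type AB) = 1/4.
Weighted sum = 5/12.

5/12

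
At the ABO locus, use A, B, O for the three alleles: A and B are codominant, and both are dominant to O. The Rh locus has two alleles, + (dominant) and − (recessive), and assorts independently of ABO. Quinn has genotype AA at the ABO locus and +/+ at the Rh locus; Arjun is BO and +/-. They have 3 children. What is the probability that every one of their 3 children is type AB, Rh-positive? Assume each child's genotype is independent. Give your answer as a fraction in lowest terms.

ABO cross AA × BO → 1/2 A, 1/2 AB.
Rh cross +/+ × +/- → 1 Rh+; so P(type AB, Rh-positive) = 1/2 × 1 = 1/2 per child.
All 3 independent: (1/2)^3 = 1/8.

1/8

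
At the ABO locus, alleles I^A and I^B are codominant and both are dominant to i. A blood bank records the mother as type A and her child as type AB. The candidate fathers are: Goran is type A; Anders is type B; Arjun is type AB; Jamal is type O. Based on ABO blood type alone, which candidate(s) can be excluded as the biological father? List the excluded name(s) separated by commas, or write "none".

Goran, Jamal

A candidate is excluded only if no genotype consistent with his phenotype could produce a type AB child with a type A mother.
Goran (type A): no genotype consistent with that phenotype can produce a type-AB child with a type-A mother.
Jamal (type O): no genotype consistent with that phenotype can produce a type-AB child with a type-A mother.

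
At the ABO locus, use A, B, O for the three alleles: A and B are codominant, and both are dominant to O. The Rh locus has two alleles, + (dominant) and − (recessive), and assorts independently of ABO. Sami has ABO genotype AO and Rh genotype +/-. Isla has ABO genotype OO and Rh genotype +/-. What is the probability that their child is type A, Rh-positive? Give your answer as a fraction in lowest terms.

ABO cross AO × OO → offspring phenotypes: 1/2 O, 1/2 A.
Rh cross +/- × +/- → 3/4 Rh+, 1/4 Rh-.
Independent loci: P(type A, Rh-positive) = 1/2 × 3/4 = 3/8.

3/8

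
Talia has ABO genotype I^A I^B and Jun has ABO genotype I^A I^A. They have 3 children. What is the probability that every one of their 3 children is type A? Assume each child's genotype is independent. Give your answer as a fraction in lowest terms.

1/8

ABO cross I^A I^B × I^A I^A → 1/2 A, 1/2 AB.
So P(type A) = 1/2 per child.
All 3 independent: (1/2)^3 = 1/8.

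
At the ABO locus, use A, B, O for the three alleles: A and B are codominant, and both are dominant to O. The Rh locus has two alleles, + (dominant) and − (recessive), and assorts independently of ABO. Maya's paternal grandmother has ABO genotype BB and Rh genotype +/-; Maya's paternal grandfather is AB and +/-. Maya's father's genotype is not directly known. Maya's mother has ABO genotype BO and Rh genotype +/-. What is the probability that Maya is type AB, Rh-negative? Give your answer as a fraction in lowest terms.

1/32

Maya's father's ABO genotype from BB × AB: 1/2 AB, 1/2 BB.
Crossing each possibility with the mother BO and summing P(type AB): 1/2·1/4 + 1/2·0 = 1/8.
Similarly for Rh via the father's Rh distribution: P(Rh-) = 1/4.
Independent loci: 1/8 × 1/4 = 1/32.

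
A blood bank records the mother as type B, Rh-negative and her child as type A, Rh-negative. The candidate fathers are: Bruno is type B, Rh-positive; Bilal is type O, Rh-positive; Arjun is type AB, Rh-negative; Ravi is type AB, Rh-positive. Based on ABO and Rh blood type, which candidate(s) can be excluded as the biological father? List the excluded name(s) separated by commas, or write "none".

A candidate is excluded only if no genotype consistent with his phenotype could produce a type A, Rh-negative child with a type B, Rh-negative mother.
Bruno (type B, Rh+): no genotype consistent with that phenotype can produce a type-A Rh- child with a type-B mother.
Bilal (type O, Rh+): no genotype consistent with that phenotype can produce a type-A Rh- child with a type-B mother.

Bruno, Bilal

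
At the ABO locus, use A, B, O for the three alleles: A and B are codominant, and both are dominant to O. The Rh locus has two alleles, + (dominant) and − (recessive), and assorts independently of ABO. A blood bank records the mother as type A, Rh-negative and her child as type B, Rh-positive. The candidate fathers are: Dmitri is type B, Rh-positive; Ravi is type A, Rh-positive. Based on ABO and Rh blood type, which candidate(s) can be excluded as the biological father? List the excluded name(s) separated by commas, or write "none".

A candidate is excluded only if no genotype consistent with his phenotype could produce a type B, Rh-positive child with a type A, Rh-negative mother.
Ravi (type A, Rh+): no genotype consistent with that phenotype can produce a type-B Rh+ child with a type-A mother.

Ravi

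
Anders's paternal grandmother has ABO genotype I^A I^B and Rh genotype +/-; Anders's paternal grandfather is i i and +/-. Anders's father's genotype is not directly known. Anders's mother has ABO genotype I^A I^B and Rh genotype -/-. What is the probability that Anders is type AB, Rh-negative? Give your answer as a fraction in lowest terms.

Anders's father's ABO genotype from I^A I^B × i i: 1/2 I^A i, 1/2 I^B i.
Crossing each possibility with the mother I^A I^B and summing P(type AB): 1/2·1/4 + 1/2·1/4 = 1/4.
Similarly for Rh via the father's Rh distribution: P(Rh-) = 1/2.
Independent loci: 1/4 × 1/2 = 1/8.

1/8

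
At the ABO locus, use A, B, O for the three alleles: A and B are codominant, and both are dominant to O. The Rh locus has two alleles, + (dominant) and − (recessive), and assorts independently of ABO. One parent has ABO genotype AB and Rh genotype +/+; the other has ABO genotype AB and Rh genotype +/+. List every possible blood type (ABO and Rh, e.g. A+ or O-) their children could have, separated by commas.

A+, B+, AB+

Gametes from AB × AB give offspring ABO genotypes AA, AB, BB, i.e. phenotypes A, B, AB.
Rh cross +/+ × +/+ → phenotypes Rh+.
Combining independently: A+, B+, AB+.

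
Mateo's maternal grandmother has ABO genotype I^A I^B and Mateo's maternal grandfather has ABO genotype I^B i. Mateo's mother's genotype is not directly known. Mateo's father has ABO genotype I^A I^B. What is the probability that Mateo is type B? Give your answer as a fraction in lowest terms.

3/8

Mateo's mother's ABO genotype from I^A I^B × I^B i: 1/4 I^A I^B, 1/4 I^A i, 1/4 I^B I^B, 1/4 I^B i.
Crossing each possibility with the father I^A I^B and summing P(type B): 1/4·1/4 + 1/4·1/4 + 1/4·1/2 + 1/4·1/2 = 3/8.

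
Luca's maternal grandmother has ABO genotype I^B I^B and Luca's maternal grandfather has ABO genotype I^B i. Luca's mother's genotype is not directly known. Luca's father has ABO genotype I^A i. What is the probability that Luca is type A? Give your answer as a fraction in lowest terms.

Luca's mother's ABO genotype from I^B I^B × I^B i: 1/2 I^B I^B, 1/2 I^B i.
Crossing each possibility with the father I^A i and summing P(type A): 1/2·0 + 1/2·1/4 = 1/8.

1/8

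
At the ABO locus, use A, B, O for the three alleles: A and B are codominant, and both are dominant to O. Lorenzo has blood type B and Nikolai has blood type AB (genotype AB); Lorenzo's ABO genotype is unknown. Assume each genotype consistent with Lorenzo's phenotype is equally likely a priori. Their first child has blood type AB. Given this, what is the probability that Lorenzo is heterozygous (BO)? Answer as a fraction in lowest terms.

Possible genotypes: Lorenzo ∈ {BB, BO}; Nikolai ∈ {AB}.
Weight each parental genotype pair by prior × P(type-AB child):
  BB × AB: posterior weight 2/3.
  BO × AB: posterior weight 1/3.
Sum the posterior weight over pairs where Lorenzo is BO: 1/3.

1/3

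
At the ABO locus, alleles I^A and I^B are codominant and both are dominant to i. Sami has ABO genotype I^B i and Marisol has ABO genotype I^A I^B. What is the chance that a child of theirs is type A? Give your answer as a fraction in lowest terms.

ABO cross I^B i × I^A I^B → offspring phenotypes: 1/4 A, 1/2 B, 1/4 AB.
So P(type A) = 1/4.

1/4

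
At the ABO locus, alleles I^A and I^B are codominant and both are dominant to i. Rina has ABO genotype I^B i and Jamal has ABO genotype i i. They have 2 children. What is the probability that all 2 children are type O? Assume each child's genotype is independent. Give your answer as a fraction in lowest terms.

ABO cross I^B i × i i → 1/2 O, 1/2 B.
So P(type O) = 1/2 per child.
All 2 independent: (1/2)^2 = 1/4.

1/4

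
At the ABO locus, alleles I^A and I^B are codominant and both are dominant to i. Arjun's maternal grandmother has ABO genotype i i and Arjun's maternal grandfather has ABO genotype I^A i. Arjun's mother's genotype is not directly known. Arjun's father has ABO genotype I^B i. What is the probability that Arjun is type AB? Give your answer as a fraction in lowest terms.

Arjun's mother's ABO genotype from i i × I^A i: 1/2 I^A i, 1/2 i i.
Crossing each possibility with the father I^B i and summing P(type AB): 1/2·1/4 + 1/2·0 = 1/8.

1/8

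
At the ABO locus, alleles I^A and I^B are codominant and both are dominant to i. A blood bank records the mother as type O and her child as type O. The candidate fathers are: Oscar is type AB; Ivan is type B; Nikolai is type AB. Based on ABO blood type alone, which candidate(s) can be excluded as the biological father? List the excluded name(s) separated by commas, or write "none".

A candidate is excluded only if no genotype consistent with his phenotype could produce a type O child with a type O mother.
Oscar (type AB): no genotype consistent with that phenotype can produce a type-O child with a type-O mother.
Nikolai (type AB): no genotype consistent with that phenotype can produce a type-O child with a type-O mother.

Oscar, Nikolai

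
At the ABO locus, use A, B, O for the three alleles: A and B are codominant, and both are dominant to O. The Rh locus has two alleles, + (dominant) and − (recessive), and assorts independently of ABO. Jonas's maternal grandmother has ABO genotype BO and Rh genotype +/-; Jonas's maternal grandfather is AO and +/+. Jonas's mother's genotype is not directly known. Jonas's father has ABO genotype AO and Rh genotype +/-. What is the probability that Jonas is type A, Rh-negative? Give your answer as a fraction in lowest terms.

1/16

Jonas's mother's ABO genotype from BO × AO: 1/4 AB, 1/4 AO, 1/4 BO, 1/4 OO.
Crossing each possibility with the father AO and summing P(type A): 1/4·1/2 + 1/4·3/4 + 1/4·1/4 + 1/4·1/2 = 1/2.
Similarly for Rh via the mother's Rh distribution: P(Rh-) = 1/8.
Independent loci: 1/2 × 1/8 = 1/16.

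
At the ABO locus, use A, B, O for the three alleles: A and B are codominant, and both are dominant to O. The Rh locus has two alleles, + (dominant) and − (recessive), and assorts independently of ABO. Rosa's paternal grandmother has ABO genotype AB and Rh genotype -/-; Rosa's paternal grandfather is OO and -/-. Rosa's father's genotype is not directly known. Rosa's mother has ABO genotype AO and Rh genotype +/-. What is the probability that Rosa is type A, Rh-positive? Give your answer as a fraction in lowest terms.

1/4

Rosa's father's ABO genotype from AB × OO: 1/2 AO, 1/2 BO.
Crossing each possibility with the mother AO and summing P(type A): 1/2·3/4 + 1/2·1/4 = 1/2.
Similarly for Rh via the father's Rh distribution: P(Rh+) = 1/2.
Independent loci: 1/2 × 1/2 = 1/4.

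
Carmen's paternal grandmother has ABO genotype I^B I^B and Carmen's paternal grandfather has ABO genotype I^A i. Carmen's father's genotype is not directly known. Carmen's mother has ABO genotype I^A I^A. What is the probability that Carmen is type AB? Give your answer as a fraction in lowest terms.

1/2

Carmen's father's ABO genotype from I^B I^B × I^A i: 1/2 I^A I^B, 1/2 I^B i.
Crossing each possibility with the mother I^A I^A and summing P(type AB): 1/2·1/2 + 1/2·1/2 = 1/2.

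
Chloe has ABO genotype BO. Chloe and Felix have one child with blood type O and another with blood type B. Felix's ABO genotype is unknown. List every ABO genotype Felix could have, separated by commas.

For each candidate genotype of Felix, check whether crossing it with BO can produce every observed child phenotype.
  AA → possible child types {A, AB} ✗
  AB → possible child types {A, B, AB} ✗
  AO → possible child types {O, A, B, AB} ✓
  BB → possible child types {B} ✗
  BO → possible child types {O, B} ✓
  OO → possible child types {O, B} ✓

AO, BO, OO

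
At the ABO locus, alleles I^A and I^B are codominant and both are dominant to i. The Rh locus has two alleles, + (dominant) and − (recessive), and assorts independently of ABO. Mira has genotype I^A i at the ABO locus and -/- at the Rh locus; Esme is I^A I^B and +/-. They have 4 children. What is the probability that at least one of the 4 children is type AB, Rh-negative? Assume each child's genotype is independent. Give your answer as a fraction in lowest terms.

ABO cross I^A i × I^A I^B → 1/2 A, 1/4 B, 1/4 AB.
Rh cross -/- × +/- → 1/2 Rh+, 1/2 Rh-; so P(type AB, Rh-negative) = 1/4 × 1/2 = 1/8 per child.
P(none) = (7/8)^4 = 2401/4096; P(at least one) = 1 − 2401/4096 = 1695/4096.

1695/4096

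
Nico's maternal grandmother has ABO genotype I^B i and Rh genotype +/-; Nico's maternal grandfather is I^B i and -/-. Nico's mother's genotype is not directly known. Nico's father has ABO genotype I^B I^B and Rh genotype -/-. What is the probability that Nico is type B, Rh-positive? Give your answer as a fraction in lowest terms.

Nico's mother's ABO genotype from I^B i × I^B i: 1/4 I^B I^B, 1/2 I^B i, 1/4 i i.
Crossing each possibility with the father I^B I^B and summing P(type B): 1/4·1 + 1/2·1 + 1/4·1 = 1.
Similarly for Rh via the mother's Rh distribution: P(Rh+) = 1/4.
Independent loci: 1 × 1/4 = 1/4.

1/4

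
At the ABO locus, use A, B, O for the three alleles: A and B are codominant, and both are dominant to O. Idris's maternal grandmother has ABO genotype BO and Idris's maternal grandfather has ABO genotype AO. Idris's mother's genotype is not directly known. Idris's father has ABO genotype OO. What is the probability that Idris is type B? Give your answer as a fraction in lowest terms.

Idris's mother's ABO genotype from BO × AO: 1/4 AB, 1/4 AO, 1/4 BO, 1/4 OO.
Crossing each possibility with the father OO and summing P(type B): 1/4·1/2 + 1/4·0 + 1/4·1/2 + 1/4·0 = 1/4.

1/4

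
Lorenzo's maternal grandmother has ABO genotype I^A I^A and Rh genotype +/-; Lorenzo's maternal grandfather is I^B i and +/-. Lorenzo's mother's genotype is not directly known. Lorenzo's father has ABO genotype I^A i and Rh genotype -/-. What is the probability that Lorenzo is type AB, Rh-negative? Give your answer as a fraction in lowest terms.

Lorenzo's mother's ABO genotype from I^A I^A × I^B i: 1/2 I^A I^B, 1/2 I^A i.
Crossing each possibility with the father I^A i and summing P(type AB): 1/2·1/4 + 1/2·0 = 1/8.
Similarly for Rh via the mother's Rh distribution: P(Rh-) = 1/2.
Independent loci: 1/8 × 1/2 = 1/16.

1/16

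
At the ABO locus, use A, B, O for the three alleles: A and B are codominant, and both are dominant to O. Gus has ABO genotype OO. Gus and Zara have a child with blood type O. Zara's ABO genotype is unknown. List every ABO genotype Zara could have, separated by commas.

For each candidate genotype of Zara, check whether crossing it with OO can produce every observed child phenotype.
  AA → possible child types {A} ✗
  AB → possible child types {A, B} ✗
  AO → possible child types {O, A} ✓
  BB → possible child types {B} ✗
  BO → possible child types {O, B} ✓
  OO → possible child types {O} ✓

AO, BO, OO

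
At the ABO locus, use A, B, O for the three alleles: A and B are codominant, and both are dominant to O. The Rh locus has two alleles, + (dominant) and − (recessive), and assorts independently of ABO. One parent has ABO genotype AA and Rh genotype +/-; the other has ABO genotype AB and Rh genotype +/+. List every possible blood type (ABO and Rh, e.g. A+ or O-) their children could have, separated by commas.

A+, AB+

Gametes from AA × AB give offspring ABO genotypes AA, AB, i.e. phenotypes A, AB.
Rh cross +/- × +/+ → phenotypes Rh+.
Combining independently: A+, AB+.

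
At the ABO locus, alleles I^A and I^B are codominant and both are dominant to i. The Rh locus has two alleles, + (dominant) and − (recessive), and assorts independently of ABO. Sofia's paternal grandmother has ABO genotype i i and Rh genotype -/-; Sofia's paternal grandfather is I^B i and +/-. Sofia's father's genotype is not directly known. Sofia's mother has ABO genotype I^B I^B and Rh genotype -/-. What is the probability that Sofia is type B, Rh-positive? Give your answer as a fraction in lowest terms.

1/4

Sofia's father's ABO genotype from i i × I^B i: 1/2 I^B i, 1/2 i i.
Crossing each possibility with the mother I^B I^B and summing P(type B): 1/2·1 + 1/2·1 = 1.
Similarly for Rh via the father's Rh distribution: P(Rh+) = 1/4.
Independent loci: 1 × 1/4 = 1/4.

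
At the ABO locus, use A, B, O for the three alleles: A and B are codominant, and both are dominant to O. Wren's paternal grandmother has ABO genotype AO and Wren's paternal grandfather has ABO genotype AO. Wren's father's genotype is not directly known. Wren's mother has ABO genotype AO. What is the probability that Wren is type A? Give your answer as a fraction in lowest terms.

3/4

Wren's father's ABO genotype from AO × AO: 1/4 AA, 1/2 AO, 1/4 OO.
Crossing each possibility with the mother AO and summing P(type A): 1/4·1 + 1/2·3/4 + 1/4·1/2 = 3/4.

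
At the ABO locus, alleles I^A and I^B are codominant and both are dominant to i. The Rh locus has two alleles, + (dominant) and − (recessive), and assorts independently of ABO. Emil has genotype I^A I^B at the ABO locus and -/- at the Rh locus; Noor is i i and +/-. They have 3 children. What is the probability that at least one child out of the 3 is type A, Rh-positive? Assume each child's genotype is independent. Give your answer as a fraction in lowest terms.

37/64

ABO cross I^A I^B × i i → 1/2 A, 1/2 B.
Rh cross -/- × +/- → 1/2 Rh+, 1/2 Rh-; so P(type A, Rh-positive) = 1/2 × 1/2 = 1/4 per child.
P(none) = (3/4)^3 = 27/64; P(at least one) = 1 − 27/64 = 37/64.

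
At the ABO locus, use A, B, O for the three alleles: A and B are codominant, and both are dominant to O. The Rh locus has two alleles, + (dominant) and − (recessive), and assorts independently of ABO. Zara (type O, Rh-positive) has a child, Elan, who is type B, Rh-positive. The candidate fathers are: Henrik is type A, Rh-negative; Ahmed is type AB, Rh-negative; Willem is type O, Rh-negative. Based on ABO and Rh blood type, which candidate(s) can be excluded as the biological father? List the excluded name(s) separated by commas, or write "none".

Henrik, Willem

A candidate is excluded only if no genotype consistent with his phenotype could produce a type B, Rh-positive child with a type O, Rh-positive mother.
Henrik (type A, Rh-): no genotype consistent with that phenotype can produce a type-B Rh+ child with a type-O mother.
Willem (type O, Rh-): no genotype consistent with that phenotype can produce a type-B Rh+ child with a type-O mother.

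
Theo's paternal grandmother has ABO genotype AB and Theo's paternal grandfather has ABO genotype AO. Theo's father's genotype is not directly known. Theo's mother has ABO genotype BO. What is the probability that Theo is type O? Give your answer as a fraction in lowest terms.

1/8

Theo's father's ABO genotype from AB × AO: 1/4 AA, 1/4 AB, 1/4 AO, 1/4 BO.
Crossing each possibility with the mother BO and summing P(type O): 1/4·0 + 1/4·0 + 1/4·1/4 + 1/4·1/4 = 1/8.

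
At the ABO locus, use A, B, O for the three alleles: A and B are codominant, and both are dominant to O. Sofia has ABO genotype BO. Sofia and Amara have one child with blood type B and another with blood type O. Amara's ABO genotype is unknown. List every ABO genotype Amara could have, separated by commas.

AO, BO, OO

For each candidate genotype of Amara, check whether crossing it with BO can produce every observed child phenotype.
  AA → possible child types {A, AB} ✗
  AB → possible child types {A, B, AB} ✗
  AO → possible child types {O, A, B, AB} ✓
  BB → possible child types {B} ✗
  BO → possible child types {O, B} ✓
  OO → possible child types {O, B} ✓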